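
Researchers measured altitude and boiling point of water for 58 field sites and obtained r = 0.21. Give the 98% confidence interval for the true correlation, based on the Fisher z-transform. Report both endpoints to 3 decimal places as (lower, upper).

(-0.100, 0.483)

z_r = atanh(0.21) = 0.213171;  SE = 1/√(n−3) = 1/√55 = 0.134840
z-limits: 0.213171 ± 2.326·0.134840 = 0.213171 ± 0.313638 = [-0.100467, 0.526809]
ρ-limits: (tanh -0.100467, tanh 0.526809) = (-0.100, 0.483)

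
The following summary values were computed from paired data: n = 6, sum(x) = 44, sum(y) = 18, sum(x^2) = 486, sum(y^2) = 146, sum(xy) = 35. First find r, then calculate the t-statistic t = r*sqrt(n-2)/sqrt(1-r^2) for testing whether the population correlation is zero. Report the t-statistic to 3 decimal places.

Numerator: nΣxy − (Σx)(Σy) = 6·35 − (44)(18) = -582
Denominator: √[(nΣx²−(Σx)²)(nΣy²−(Σy)²)]
  nΣx²−(Σx)² = 6·486 − 1936 = 980;  nΣy²−(Σy)² = 6·146 − 324 = 552
  √(980·552) = √540960 = 735.4998
r = -582 / 735.4998 = -0.7913
t = r·√(n−2)/√(1−r²) = -0.7913·√4 / √(1−0.626156) = -1.582600 / 0.611428 = -2.588

-2.588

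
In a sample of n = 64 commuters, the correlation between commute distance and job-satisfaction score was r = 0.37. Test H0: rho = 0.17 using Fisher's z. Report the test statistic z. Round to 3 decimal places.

Fisher z: atanh(0.37) = 0.388423, atanh(0.17) = 0.171667
z = (z_r − z_0)·√(n−3) = (0.388423 − 0.171667)·√61 = 0.216756 · 7.810250 = 1.693

1.693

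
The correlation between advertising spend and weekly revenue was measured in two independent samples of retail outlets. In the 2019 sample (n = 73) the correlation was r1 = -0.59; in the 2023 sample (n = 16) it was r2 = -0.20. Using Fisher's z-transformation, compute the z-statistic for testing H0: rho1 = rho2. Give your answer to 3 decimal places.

z1 = atanh(-0.59) = -0.677666,  z2 = atanh(-0.20) = -0.202733
SE = √(1/(n1−3) + 1/(n2−3)) = √(1/70 + 1/13) = √(0.0142857 + 0.0769231) = √0.0912088 = 0.302008
z = (z1 − z2)/SE = (-0.677666 − (-0.202733)) / 0.302008 = -0.474933 / 0.302008 = -1.573

-1.573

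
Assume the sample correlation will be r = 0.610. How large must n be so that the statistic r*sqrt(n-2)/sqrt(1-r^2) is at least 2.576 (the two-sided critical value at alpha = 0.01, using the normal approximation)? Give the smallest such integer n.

Need r·√(n−2)/√(1−r²) ≥ 2.576
√(n−2) ≥ 2.576·√(1−0.372100) / 0.610 = 2.576·0.792401 / 0.610 = 3.3463
n−2 ≥ 11.1977  ⇒  n ≥ 13.1977
Smallest integer n = 14

14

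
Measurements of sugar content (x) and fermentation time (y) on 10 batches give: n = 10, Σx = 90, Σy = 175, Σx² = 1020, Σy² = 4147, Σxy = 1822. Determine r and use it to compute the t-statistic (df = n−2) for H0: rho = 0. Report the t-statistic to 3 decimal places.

1.711

S_xy = nΣxy − ΣxΣy = 10·1822 − 90·175 = 18220 − 15750 = 2470
S_xx = nΣx² − (Σx)² = 10·1020 − 90² = 10200 − 8100 = 2100
S_yy = nΣy² − (Σy)² = 10·4147 − 175² = 41470 − 30625 = 10845
r = S_xy / √(S_xx·S_yy) = 2470 / √(2100·10845) = 2470 / √22774500 = 2470 / 4772.2636 = 0.5176
t = r·√(n−2)/√(1−r²) = 0.5176·√8 / √(1−0.267910) = 1.463994 / 0.855623 = 1.711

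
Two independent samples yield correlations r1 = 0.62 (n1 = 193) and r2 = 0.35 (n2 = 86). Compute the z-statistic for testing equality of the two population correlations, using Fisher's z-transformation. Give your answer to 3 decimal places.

Fisher z-transforms: z1 = atanh(0.62) = 0.725005, z2 = atanh(0.35) = 0.365444; difference d = 0.359561
Var(d) = 1/190 + 1/83 = 0.0052632 + 0.0120482 = 0.0173114
z = d/√Var(d) = 0.359561 / √0.0173114 = 0.359561 / 0.131573 = 2.733

2.733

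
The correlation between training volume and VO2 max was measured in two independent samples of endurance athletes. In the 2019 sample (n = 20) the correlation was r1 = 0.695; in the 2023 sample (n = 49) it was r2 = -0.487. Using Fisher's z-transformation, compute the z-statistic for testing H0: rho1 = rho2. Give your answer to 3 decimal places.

4.896

Fisher z-transforms: z1 = atanh(0.695) = 0.857563, z2 = atanh(-0.487) = -0.532120; difference d = 1.389683
Var(d) = 1/17 + 1/46 = 0.0588235 + 0.0217391 = 0.0805626
z = d/√Var(d) = 1.389683 / √0.0805626 = 1.389683 / 0.283836 = 4.896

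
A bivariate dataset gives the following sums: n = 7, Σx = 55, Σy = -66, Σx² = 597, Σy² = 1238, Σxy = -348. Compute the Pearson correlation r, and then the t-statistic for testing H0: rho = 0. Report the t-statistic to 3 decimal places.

1.417

Numerator: nΣxy − (Σx)(Σy) = 7·(-348) − (55)(-66) = 1194
Denominator: √[(nΣx²−(Σx)²)(nΣy²−(Σy)²)]
  nΣx²−(Σx)² = 7·597 − 3025 = 1154;  nΣy²−(Σy)² = 7·1238 − 4356 = 4310
  √(1154·4310) = √4973740 = 2230.1883
r = 1194 / 2230.1883 = 0.5354
t = r·√(n−2)/√(1−r²) = 0.5354·√5 / √(1−0.286653) = 1.197191 / 0.844599 = 1.417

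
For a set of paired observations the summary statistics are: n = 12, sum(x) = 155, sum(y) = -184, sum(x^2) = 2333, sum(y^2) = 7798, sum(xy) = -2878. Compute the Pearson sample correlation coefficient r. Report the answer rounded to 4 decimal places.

-0.3907

S_xy = nΣxy − ΣxΣy = 12·(-2878) − 155·(-184) = -34536 − (-28520) = -6016
S_xx = nΣx² − (Σx)² = 12·2333 − 155² = 27996 − 24025 = 3971
S_yy = nΣy² − (Σy)² = 12·7798 − (-184)² = 93576 − 33856 = 59720
r = S_xy / √(S_xx·S_yy) = -6016 / √(3971·59720) = -6016 / √237148120 = -6016 / 15399.6143 = -0.3907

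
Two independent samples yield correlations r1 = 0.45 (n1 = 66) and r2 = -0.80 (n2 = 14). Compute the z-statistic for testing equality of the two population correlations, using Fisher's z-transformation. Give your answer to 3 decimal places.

z1 = atanh(0.45) = 0.484700,  z2 = atanh(-0.80) = -1.098612
SE = √(1/(n1−3) + 1/(n2−3)) = √(1/63 + 1/11) = √(0.0158730 + 0.0909091) = √0.1067821 = 0.326775
z = (z1 − z2)/SE = (0.484700 − (-1.098612)) / 0.326775 = 1.583312 / 0.326775 = 4.845

4.845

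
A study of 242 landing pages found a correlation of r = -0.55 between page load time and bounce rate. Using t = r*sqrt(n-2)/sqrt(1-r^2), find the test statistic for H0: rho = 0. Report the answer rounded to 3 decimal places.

1 − r² = 1 − 0.3025 = 0.6975;  √(1−r²) = 0.835165
√(n−2) = √240 = 15.491933
t = r·√(n−2)/√(1−r²) = -0.55 · 15.491933 / 0.835165 = -10.202

-10.202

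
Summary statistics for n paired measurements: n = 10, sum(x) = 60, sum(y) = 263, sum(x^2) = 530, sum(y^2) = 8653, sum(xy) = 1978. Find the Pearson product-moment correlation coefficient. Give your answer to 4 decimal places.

Numerator: nΣxy − (Σx)(Σy) = 10·1978 − (60)(263) = 4000
Denominator: √[(nΣx²−(Σx)²)(nΣy²−(Σy)²)]
  nΣx²−(Σx)² = 10·530 − 3600 = 1700;  nΣy²−(Σy)² = 10·8653 − 69169 = 17361
  √(1700·17361) = √29513700 = 5432.6513
r = 4000 / 5432.6513 = 0.7363

0.7363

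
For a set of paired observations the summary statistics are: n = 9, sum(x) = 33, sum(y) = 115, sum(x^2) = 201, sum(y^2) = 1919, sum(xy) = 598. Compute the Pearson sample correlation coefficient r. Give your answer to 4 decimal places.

Numerator: nΣxy − (Σx)(Σy) = 9·598 − (33)(115) = 1587
Denominator: √[(nΣx²−(Σx)²)(nΣy²−(Σy)²)]
  nΣx²−(Σx)² = 9·201 − 1089 = 720;  nΣy²−(Σy)² = 9·1919 − 13225 = 4046
  √(720·4046) = √2913120 = 1706.7865
r = 1587 / 1706.7865 = 0.9298

0.9298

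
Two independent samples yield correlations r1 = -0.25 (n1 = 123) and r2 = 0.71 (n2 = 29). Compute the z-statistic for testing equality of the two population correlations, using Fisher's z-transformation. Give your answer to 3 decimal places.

Fisher z-transforms: z1 = atanh(-0.25) = -0.255413, z2 = atanh(0.71) = 0.887184; difference d = -1.142597
Var(d) = 1/120 + 1/26 = 0.0083333 + 0.0384615 = 0.0467948
z = d/√Var(d) = -1.142597 / √0.0467948 = -1.142597 / 0.216321 = -5.282

-5.282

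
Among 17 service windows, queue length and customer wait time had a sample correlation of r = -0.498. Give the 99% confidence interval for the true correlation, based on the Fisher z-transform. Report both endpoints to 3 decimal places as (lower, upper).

(-0.844, 0.141)

z_r = atanh(-0.498) = -0.546643;  SE = 1/√(n−3) = 1/√14 = 0.267261
z-limits: -0.546643 ± 2.576·0.267261 = -0.546643 ± 0.688464 = [-1.235107, 0.141821]
ρ-limits: (tanh -1.235107, tanh 0.141821) = (-0.844, 0.141)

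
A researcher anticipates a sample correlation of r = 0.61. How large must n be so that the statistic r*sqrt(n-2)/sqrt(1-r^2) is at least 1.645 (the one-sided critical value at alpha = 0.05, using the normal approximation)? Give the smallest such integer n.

r√(n−2)/√(1−r²) ≥ 1.645  ⇔  n−2 ≥ (1.645)²·(1−r²)/r²
(1−r²)/r² = (1−0.3721)/0.3721 = 1.6874
n ≥ 2 + 2.706025·1.6874 = 2 + 4.5661 = 6.5661
⌈6.5661⌉ = 7

7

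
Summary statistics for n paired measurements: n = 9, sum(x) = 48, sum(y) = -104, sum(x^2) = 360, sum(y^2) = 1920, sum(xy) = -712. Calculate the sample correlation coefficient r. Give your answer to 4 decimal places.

-0.5757

Numerator: nΣxy − (Σx)(Σy) = 9·(-712) − (48)(-104) = -1416
Denominator: √[(nΣx²−(Σx)²)(nΣy²−(Σy)²)]
  nΣx²−(Σx)² = 9·360 − 2304 = 936;  nΣy²−(Σy)² = 9·1920 − 10816 = 6464
  √(936·6464) = √6050304 = 2459.7366
r = -1416 / 2459.7366 = -0.5757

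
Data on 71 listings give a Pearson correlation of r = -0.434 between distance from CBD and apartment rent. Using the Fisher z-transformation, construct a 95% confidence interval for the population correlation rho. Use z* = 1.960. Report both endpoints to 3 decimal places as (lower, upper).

(-0.606, -0.223)

Fisher z: z_r = atanh(r) = ½·ln((1+(-0.434))/(1−(-0.434))) = -0.464814
SE(z) = 1/√(n−3) = 1/√68 = 0.121268
95% ⇒ z* = 1.960; margin = 1.960·0.121268 = 0.237685
CI on z-scale: (-0.702499, -0.227129)
Back-transform: tanh(-0.702499) = -0.605952, tanh(-0.227129) = -0.223302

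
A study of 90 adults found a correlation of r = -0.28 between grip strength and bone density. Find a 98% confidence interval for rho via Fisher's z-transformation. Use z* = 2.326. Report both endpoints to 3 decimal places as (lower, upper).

(-0.491, -0.038)

z_r = atanh(-0.28) = -0.287682;  SE = 1/√(n−3) = 1/√87 = 0.107211
z-limits: -0.287682 ± 2.326·0.107211 = -0.287682 ± 0.249373 = [-0.537055, -0.038309]
ρ-limits: (tanh -0.537055, tanh -0.038309) = (-0.491, -0.038)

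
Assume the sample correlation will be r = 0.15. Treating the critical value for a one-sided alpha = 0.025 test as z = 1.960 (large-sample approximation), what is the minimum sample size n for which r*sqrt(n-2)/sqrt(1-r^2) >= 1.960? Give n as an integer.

169

Need r·√(n−2)/√(1−r²) ≥ 1.960
√(n−2) ≥ 1.960·√(1−0.0225) / 0.15 = 1.960·0.988686 / 0.15 = 12.9188
n−2 ≥ 166.8954  ⇒  n ≥ 168.8954
Smallest integer n = 169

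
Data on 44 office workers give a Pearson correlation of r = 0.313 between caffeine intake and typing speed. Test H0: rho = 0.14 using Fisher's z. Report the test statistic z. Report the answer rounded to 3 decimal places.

1.171

Fisher z: atanh(0.313) = 0.323868, atanh(0.14) = 0.140926
z = (z_r − z_0)·√(n−3) = (0.323868 − 0.140926)·√41 = 0.182942 · 6.403124 = 1.171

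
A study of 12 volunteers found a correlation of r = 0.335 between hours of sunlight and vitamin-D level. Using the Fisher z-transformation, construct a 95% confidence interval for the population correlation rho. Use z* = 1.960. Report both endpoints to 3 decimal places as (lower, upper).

Fisher z: z_r = atanh(r) = ½·ln((1+0.335)/(1−0.335)) = 0.348450
SE(z) = 1/√(n−3) = 1/√9 = 0.333333
95% ⇒ z* = 1.960; margin = 1.960·0.333333 = 0.653333
CI on z-scale: (-0.304883, 1.001783)
Back-transform: tanh(-0.304883) = -0.295775, tanh(1.001783) = 0.762342

(-0.296, 0.762)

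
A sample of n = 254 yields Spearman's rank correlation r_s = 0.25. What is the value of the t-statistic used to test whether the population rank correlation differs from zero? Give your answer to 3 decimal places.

4.099

t = r_s·√(n−2) / √(1−r_s²) with r_s = 0.25, n = 254
  = 0.25·√252 / √(1 − 0.0625)
  = 0.25·15.874508 / 0.968246
  = 3.968627 / 0.968246 = 4.099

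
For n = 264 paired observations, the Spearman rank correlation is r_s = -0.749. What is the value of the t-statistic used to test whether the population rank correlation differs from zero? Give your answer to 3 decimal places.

-18.298

t = r_s·√(n−2) / √(1−r_s²) with r_s = -0.749, n = 264
  = -0.749·√262 / √(1 − 0.561001)
  = -0.749·16.186414 / 0.662570
  = -12.123624 / 0.662570 = -18.298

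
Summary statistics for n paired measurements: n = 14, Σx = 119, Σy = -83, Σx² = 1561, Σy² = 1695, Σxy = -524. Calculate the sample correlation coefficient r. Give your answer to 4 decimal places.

S_xy = nΣxy − ΣxΣy = 14·(-524) − 119·(-83) = -7336 − (-9877) = 2541
S_xx = nΣx² − (Σx)² = 14·1561 − 119² = 21854 − 14161 = 7693
S_yy = nΣy² − (Σy)² = 14·1695 − (-83)² = 23730 − 6889 = 16841
r = S_xy / √(S_xx·S_yy) = 2541 / √(7693·16841) = 2541 / √129557813 = 2541 / 11382.3466 = 0.2232

0.2232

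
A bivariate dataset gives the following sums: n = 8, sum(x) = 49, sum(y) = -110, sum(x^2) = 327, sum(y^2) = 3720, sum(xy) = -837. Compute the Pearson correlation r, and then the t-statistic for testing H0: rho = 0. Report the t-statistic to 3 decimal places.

Numerator: nΣxy − (Σx)(Σy) = 8·(-837) − (49)(-110) = -1306
Denominator: √[(nΣx²−(Σx)²)(nΣy²−(Σy)²)]
  nΣx²−(Σx)² = 8·327 − 2401 = 215;  nΣy²−(Σy)² = 8·3720 − 12100 = 17660
  √(215·17660) = √3796900 = 1948.5636
r = -1306 / 1948.5636 = -0.6702
t = r·√(n−2)/√(1−r²) = -0.6702·√6 / √(1−0.449168) = -1.641648 / 0.742181 = -2.212

-2.212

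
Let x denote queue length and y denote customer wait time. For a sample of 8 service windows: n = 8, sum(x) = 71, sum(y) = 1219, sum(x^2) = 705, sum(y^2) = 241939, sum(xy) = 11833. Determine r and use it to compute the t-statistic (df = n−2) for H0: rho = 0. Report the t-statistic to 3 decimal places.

1.394

Numerator: nΣxy − (Σx)(Σy) = 8·11833 − (71)(1219) = 8115
Denominator: √[(nΣx²−(Σx)²)(nΣy²−(Σy)²)]
  nΣx²−(Σx)² = 8·705 − 5041 = 599;  nΣy²−(Σy)² = 8·241939 − 1485961 = 449551
  √(599·449551) = √269281049 = 16409.7852
r = 8115 / 16409.7852 = 0.4945
t = r·√(n−2)/√(1−r²) = 0.4945·√6 / √(1−0.244530) = 1.211273 / 0.869178 = 1.394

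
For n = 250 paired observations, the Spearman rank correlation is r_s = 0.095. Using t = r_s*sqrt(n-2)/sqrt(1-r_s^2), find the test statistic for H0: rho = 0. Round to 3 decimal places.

1.503

t = r_s·√(n−2) / √(1−r_s²) with r_s = 0.095, n = 250
  = 0.095·√248 / √(1 − 0.009025)
  = 0.095·15.748016 / 0.995477
  = 1.496062 / 0.995477 = 1.503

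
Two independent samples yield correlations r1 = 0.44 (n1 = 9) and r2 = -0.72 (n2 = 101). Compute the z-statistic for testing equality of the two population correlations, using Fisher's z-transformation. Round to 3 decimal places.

3.281

Fisher z-transforms: z1 = atanh(0.44) = 0.472231, z2 = atanh(-0.72) = -0.907645; difference d = 1.379876
Var(d) = 1/6 + 1/98 = 0.1666667 + 0.0102041 = 0.1768708
z = d/√Var(d) = 1.379876 / √0.1768708 = 1.379876 / 0.420560 = 3.281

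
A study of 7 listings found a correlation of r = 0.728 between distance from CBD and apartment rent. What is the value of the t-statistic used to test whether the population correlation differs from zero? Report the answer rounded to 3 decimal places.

2.374

1 − r² = 1 − 0.529984 = 0.470016;  √(1−r²) = 0.685577
√(n−2) = √5 = 2.236068
t = r·√(n−2)/√(1−r²) = 0.728 · 2.236068 / 0.685577 = 2.374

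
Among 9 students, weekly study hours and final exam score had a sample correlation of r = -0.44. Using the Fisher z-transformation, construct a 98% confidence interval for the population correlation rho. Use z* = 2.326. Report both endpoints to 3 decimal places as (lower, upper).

z_r = atanh(-0.44) = -0.472231;  SE = 1/√(n−3) = 1/√6 = 0.408248
z-limits: -0.472231 ± 2.326·0.408248 = -0.472231 ± 0.949585 = [-1.421816, 0.477354]
ρ-limits: (tanh -1.421816, tanh 0.477354) = (-0.890, 0.444)

(-0.890, 0.444)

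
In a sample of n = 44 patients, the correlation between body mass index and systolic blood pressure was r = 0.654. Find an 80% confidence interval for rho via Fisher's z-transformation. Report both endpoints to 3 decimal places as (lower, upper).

Fisher z: z_r = atanh(r) = ½·ln((1+0.654)/(1−0.654)) = 0.782257
SE(z) = 1/√(n−3) = 1/√41 = 0.156174
80% ⇒ z* = 1.282; margin = 1.282·0.156174 = 0.200215
CI on z-scale: (0.582042, 0.982472)
Back-transform: tanh(0.582042) = 0.524148, tanh(0.982472) = 0.754134

(0.524, 0.754)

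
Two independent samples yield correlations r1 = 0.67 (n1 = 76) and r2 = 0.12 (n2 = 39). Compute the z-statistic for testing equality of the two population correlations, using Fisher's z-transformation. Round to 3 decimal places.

z1 = atanh(0.67) = 0.810743,  z2 = atanh(0.12) = 0.120581
SE = √(1/(n1−3) + 1/(n2−3)) = √(1/73 + 1/36) = √(0.0136986 + 0.0277778) = √0.0414764 = 0.203658
z = (z1 − z2)/SE = (0.810743 − 0.120581) / 0.203658 = 0.690162 / 0.203658 = 3.389

3.389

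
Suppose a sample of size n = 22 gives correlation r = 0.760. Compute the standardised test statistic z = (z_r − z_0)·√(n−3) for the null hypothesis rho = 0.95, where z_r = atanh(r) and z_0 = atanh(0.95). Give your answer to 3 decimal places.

Fisher z: atanh(0.760) = 0.996215, atanh(0.95) = 1.831781
z = (z_r − z_0)·√(n−3) = (0.996215 − 1.831781)·√19 = -0.835566 · 4.358899 = -3.642

-3.642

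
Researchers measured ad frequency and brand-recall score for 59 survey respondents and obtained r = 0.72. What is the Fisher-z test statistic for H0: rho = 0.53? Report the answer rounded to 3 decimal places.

2.376

z_r = atanh(0.72) = 0.907645,  z_0 = atanh(0.53) = 0.590145
SE = 1/√(n−3) = 1/√56 = 0.133631
z = (z_r − z_0)/SE = (0.907645 − 0.590145) / 0.133631 = 0.317500 / 0.133631 = 2.376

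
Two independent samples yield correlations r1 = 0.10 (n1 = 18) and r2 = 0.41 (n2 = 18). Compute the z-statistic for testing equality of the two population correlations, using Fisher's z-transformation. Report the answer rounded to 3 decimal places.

Fisher z-transforms: z1 = atanh(0.10) = 0.100335, z2 = atanh(0.41) = 0.435611; difference d = -0.335276
Var(d) = 1/15 + 1/15 = 0.0666667 + 0.0666667 = 0.1333334
z = d/√Var(d) = -0.335276 / √0.1333334 = -0.335276 / 0.365148 = -0.918

-0.918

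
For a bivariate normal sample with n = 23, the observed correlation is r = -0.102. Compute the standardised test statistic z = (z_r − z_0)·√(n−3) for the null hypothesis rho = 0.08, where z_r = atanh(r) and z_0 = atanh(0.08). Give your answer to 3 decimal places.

-0.816

Fisher z: atanh(-0.102) = -0.102356, atanh(0.08) = 0.080171
z = (z_r − z_0)·√(n−3) = (-0.102356 − 0.080171)·√20 = -0.182527 · 4.472136 = -0.816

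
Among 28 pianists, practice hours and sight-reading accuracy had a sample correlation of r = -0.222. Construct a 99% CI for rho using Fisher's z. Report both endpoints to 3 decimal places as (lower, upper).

(-0.630, 0.282)

Fisher z: z_r = atanh(r) = ½·ln((1+(-0.222))/(1−(-0.222))) = -0.225759
SE(z) = 1/√(n−3) = 1/√25 = 0.200000
99% ⇒ z* = 2.576; margin = 2.576·0.200000 = 0.515200
CI on z-scale: (-0.740959, 0.289441)
Back-transform: tanh(-0.740959) = -0.629724, tanh(0.289441) = 0.281620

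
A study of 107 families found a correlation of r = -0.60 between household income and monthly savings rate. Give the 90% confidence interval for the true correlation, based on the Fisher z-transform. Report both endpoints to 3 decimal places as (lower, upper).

Fisher z: z_r = atanh(r) = ½·ln((1+(-0.60))/(1−(-0.60))) = -0.693147
SE(z) = 1/√(n−3) = 1/√104 = 0.098058
90% ⇒ z* = 1.645; margin = 1.645·0.098058 = 0.161305
CI on z-scale: (-0.854452, -0.531842)
Back-transform: tanh(-0.854452) = -0.693388, tanh(-0.531842) = -0.486788

(-0.693, -0.487)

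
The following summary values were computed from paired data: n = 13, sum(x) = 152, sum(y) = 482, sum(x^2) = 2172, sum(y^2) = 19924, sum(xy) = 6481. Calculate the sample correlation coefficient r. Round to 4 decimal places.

0.9390

S_xy = nΣxy − ΣxΣy = 13·6481 − 152·482 = 84253 − 73264 = 10989
S_xx = nΣx² − (Σx)² = 13·2172 − 152² = 28236 − 23104 = 5132
S_yy = nΣy² − (Σy)² = 13·19924 − 482² = 259012 − 232324 = 26688
r = S_xy / √(S_xx·S_yy) = 10989 / √(5132·26688) = 10989 / √136962816 = 10989 / 11703.1114 = 0.9390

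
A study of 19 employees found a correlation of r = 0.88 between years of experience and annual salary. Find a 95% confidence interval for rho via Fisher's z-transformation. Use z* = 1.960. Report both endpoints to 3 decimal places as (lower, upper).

(0.709, 0.953)

z_r = atanh(0.88) = 1.375768;  SE = 1/√(n−3) = 1/√16 = 0.250000
z-limits: 1.375768 ± 1.960·0.250000 = 1.375768 ± 0.490000 = [0.885768, 1.865768]
ρ-limits: (tanh 0.885768, tanh 1.865768) = (0.709, 0.953)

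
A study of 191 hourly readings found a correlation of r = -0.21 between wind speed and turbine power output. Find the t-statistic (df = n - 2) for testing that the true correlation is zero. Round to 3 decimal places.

-2.953

1 − r² = 1 − 0.0441 = 0.9559;  √(1−r²) = 0.977701
√(n−2) = √189 = 13.747727
t = r·√(n−2)/√(1−r²) = -0.21 · 13.747727 / 0.977701 = -2.953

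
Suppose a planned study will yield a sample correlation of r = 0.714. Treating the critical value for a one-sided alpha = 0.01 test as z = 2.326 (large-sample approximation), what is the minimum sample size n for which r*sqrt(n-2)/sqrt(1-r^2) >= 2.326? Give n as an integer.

8

r√(n−2)/√(1−r²) ≥ 2.326  ⇔  n−2 ≥ (2.326)²·(1−r²)/r²
(1−r²)/r² = (1−0.509796)/0.509796 = 0.9616
n ≥ 2 + 5.410276·0.9616 = 2 + 5.2025 = 7.2025
⌈7.2025⌉ = 8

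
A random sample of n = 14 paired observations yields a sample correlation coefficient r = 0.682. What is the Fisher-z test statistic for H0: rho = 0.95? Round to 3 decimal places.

z_r = atanh(0.682) = 0.832844,  z_0 = atanh(0.95) = 1.831781
SE = 1/√(n−3) = 1/√11 = 0.301511
z = (z_r − z_0)/SE = (0.832844 − 1.831781) / 0.301511 = -0.998937 / 0.301511 = -3.313

-3.313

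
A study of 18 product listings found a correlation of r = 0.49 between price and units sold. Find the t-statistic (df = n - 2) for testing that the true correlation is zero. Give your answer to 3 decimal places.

1 − r² = 1 − 0.2401 = 0.7599;  √(1−r²) = 0.871722
√(n−2) = √16 = 4.000000
t = r·√(n−2)/√(1−r²) = 0.49 · 4.000000 / 0.871722 = 2.248

2.248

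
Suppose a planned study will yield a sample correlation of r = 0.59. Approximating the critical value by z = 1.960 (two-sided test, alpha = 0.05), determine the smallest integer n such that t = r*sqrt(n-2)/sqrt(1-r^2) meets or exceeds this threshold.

10

Need r·√(n−2)/√(1−r²) ≥ 1.960
√(n−2) ≥ 1.960·√(1−0.3481) / 0.59 = 1.960·0.807403 / 0.59 = 2.6822
n−2 ≥ 7.1942  ⇒  n ≥ 9.1942
Smallest integer n = 10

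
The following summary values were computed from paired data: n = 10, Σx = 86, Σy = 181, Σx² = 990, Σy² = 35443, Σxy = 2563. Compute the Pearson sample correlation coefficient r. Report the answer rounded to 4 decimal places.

S_xy = nΣxy − ΣxΣy = 10·2563 − 86·181 = 25630 − 15566 = 10064
S_xx = nΣx² − (Σx)² = 10·990 − 86² = 9900 − 7396 = 2504
S_yy = nΣy² − (Σy)² = 10·35443 − 181² = 354430 − 32761 = 321669
r = S_xy / √(S_xx·S_yy) = 10064 / √(2504·321669) = 10064 / √805459176 = 10064 / 28380.6127 = 0.3546

0.3546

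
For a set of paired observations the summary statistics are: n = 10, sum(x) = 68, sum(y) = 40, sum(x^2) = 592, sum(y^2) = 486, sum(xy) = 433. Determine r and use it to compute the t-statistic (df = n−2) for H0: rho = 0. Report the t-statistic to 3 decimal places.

3.564

S_xy = nΣxy − ΣxΣy = 10·433 − 68·40 = 4330 − 2720 = 1610
S_xx = nΣx² − (Σx)² = 10·592 − 68² = 5920 − 4624 = 1296
S_yy = nΣy² − (Σy)² = 10·486 − 40² = 4860 − 1600 = 3260
r = S_xy / √(S_xx·S_yy) = 1610 / √(1296·3260) = 1610 / √4224960 = 1610 / 2055.4707 = 0.7833
t = r·√(n−2)/√(1−r²) = 0.7833·√8 / √(1−0.613559) = 2.215507 / 0.621644 = 3.564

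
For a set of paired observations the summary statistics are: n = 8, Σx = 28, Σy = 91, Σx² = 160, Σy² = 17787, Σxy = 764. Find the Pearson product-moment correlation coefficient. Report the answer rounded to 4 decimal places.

Numerator: nΣxy − (Σx)(Σy) = 8·764 − (28)(91) = 3564
Denominator: √[(nΣx²−(Σx)²)(nΣy²−(Σy)²)]
  nΣx²−(Σx)² = 8·160 − 784 = 496;  nΣy²−(Σy)² = 8·17787 − 8281 = 134015
  √(496·134015) = √66471440 = 8153.0019
r = 3564 / 8153.0019 = 0.4371

0.4371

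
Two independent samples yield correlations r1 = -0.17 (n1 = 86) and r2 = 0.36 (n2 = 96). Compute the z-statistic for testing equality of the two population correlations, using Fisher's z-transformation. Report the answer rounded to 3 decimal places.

-3.633

Fisher z-transforms: z1 = atanh(-0.17) = -0.171667, z2 = atanh(0.36) = 0.376886; difference d = -0.548553
Var(d) = 1/83 + 1/93 = 0.0120482 + 0.0107527 = 0.0228009
z = d/√Var(d) = -0.548553 / √0.0228009 = -0.548553 / 0.151000 = -3.633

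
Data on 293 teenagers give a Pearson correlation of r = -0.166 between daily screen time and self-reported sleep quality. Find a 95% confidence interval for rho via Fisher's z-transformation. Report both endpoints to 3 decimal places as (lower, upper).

(-0.275, -0.052)

z_r = atanh(-0.166) = -0.167550;  SE = 1/√(n−3) = 1/√290 = 0.058722
z-limits: -0.167550 ± 1.960·0.058722 = -0.167550 ± 0.115095 = [-0.282645, -0.052455]
ρ-limits: (tanh -0.282645, tanh -0.052455) = (-0.275, -0.052)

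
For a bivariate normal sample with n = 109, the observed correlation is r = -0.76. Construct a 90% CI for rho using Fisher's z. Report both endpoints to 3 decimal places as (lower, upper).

Fisher z: z_r = atanh(r) = ½·ln((1+(-0.76))/(1−(-0.76))) = -0.996215
SE(z) = 1/√(n−3) = 1/√106 = 0.097129
90% ⇒ z* = 1.645; margin = 1.645·0.097129 = 0.159777
CI on z-scale: (-1.155992, -0.836438)
Back-transform: tanh(-1.155992) = -0.819729, tanh(-0.836438) = -0.683918

(-0.820, -0.684)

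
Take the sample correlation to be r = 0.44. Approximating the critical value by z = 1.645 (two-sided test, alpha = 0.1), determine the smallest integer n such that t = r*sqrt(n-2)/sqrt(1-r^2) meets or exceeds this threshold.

Need r·√(n−2)/√(1−r²) ≥ 1.645
√(n−2) ≥ 1.645·√(1−0.1936) / 0.44 = 1.645·0.897998 / 0.44 = 3.3573
n−2 ≥ 11.2715  ⇒  n ≥ 13.2715
Smallest integer n = 14

14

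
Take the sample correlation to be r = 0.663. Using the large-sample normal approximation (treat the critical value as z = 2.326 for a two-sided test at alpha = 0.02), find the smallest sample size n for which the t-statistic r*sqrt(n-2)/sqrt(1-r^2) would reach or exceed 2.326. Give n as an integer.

Need r·√(n−2)/√(1−r²) ≥ 2.326
√(n−2) ≥ 2.326·√(1−0.439569) / 0.663 = 2.326·0.748619 / 0.663 = 2.6264
n−2 ≥ 6.8980  ⇒  n ≥ 8.8980
Smallest integer n = 9

9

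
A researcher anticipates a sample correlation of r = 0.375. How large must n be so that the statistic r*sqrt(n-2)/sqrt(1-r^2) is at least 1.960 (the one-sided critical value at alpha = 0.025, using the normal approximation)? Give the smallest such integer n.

26

Need r·√(n−2)/√(1−r²) ≥ 1.960
√(n−2) ≥ 1.960·√(1−0.140625) / 0.375 = 1.960·0.927025 / 0.375 = 4.8453
n−2 ≥ 23.4769  ⇒  n ≥ 25.4769
Smallest integer n = 26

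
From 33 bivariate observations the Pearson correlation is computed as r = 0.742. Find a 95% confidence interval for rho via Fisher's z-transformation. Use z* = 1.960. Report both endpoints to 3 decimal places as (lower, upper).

z_r = atanh(0.742) = 0.954915;  SE = 1/√(n−3) = 1/√30 = 0.182574
z-limits: 0.954915 ± 1.960·0.182574 = 0.954915 ± 0.357845 = [0.597070, 1.312760]
ρ-limits: (tanh 0.597070, tanh 1.312760) = (0.535, 0.865)

(0.535, 0.865)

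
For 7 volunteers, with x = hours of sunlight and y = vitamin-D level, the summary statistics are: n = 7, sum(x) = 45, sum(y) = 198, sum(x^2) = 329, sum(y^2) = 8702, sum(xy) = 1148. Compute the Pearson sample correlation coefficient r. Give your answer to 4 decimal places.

-0.3558

S_xy = nΣxy − ΣxΣy = 7·1148 − 45·198 = 8036 − 8910 = -874
S_xx = nΣx² − (Σx)² = 7·329 − 45² = 2303 − 2025 = 278
S_yy = nΣy² − (Σy)² = 7·8702 − 198² = 60914 − 39204 = 21710
r = S_xy / √(S_xx·S_yy) = -874 / √(278·21710) = -874 / √6035380 = -874 / 2456.7010 = -0.3558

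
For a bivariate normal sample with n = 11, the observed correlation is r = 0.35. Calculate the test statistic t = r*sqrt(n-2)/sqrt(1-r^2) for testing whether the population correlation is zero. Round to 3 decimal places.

1.121

1 − r² = 1 − 0.1225 = 0.8775;  √(1−r²) = 0.936750
√(n−2) = √9 = 3.000000
t = r·√(n−2)/√(1−r²) = 0.35 · 3.000000 / 0.936750 = 1.121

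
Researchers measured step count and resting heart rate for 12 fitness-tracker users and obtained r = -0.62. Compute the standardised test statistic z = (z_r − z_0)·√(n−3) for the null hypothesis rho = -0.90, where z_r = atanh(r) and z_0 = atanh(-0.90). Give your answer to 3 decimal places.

Fisher z: atanh(-0.62) = -0.725005, atanh(-0.90) = -1.472219
z = (z_r − z_0)·√(n−3) = (-0.725005 − (-1.472219))·√9 = 0.747214 · 3.000000 = 2.242

2.242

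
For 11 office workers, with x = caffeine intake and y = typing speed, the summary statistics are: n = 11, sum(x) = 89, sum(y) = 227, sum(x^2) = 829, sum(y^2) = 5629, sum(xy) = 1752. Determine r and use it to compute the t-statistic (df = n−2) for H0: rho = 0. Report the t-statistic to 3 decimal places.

-0.821

S_xy = nΣxy − ΣxΣy = 11·1752 − 89·227 = 19272 − 20203 = -931
S_xx = nΣx² − (Σx)² = 11·829 − 89² = 9119 − 7921 = 1198
S_yy = nΣy² − (Σy)² = 11·5629 − 227² = 61919 − 51529 = 10390
r = S_xy / √(S_xx·S_yy) = -931 / √(1198·10390) = -931 / √12447220 = -931 / 3528.0618 = -0.2639
t = r·√(n−2)/√(1−r²) = -0.2639·√9 / √(1−0.069643) = -0.791700 / 0.964550 = -0.821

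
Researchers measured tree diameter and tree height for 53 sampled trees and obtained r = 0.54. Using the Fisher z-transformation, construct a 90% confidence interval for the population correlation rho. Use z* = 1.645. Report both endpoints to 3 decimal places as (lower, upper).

(0.355, 0.684)

Fisher z: z_r = atanh(r) = ½·ln((1+0.54)/(1−0.54)) = 0.604156
SE(z) = 1/√(n−3) = 1/√50 = 0.141421
90% ⇒ z* = 1.645; margin = 1.645·0.141421 = 0.232638
CI on z-scale: (0.371518, 0.836794)
Back-transform: tanh(0.371518) = 0.355319, tanh(0.836794) = 0.684107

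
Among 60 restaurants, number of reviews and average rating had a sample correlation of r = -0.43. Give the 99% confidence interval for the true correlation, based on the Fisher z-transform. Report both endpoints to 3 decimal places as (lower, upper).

(-0.665, -0.118)

Fisher z: z_r = atanh(r) = ½·ln((1+(-0.43))/(1−(-0.43))) = -0.459897
SE(z) = 1/√(n−3) = 1/√57 = 0.132453
99% ⇒ z* = 2.576; margin = 2.576·0.132453 = 0.341199
CI on z-scale: (-0.801096, -0.118698)
Back-transform: tanh(-0.801096) = -0.664649, tanh(-0.118698) = -0.118144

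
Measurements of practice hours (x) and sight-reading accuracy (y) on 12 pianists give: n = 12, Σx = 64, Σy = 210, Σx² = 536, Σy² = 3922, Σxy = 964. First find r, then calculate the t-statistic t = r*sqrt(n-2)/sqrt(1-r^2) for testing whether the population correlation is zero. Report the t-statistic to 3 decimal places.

Numerator: nΣxy − (Σx)(Σy) = 12·964 − (64)(210) = -1872
Denominator: √[(nΣx²−(Σx)²)(nΣy²−(Σy)²)]
  nΣx²−(Σx)² = 12·536 − 4096 = 2336;  nΣy²−(Σy)² = 12·3922 − 44100 = 2964
  √(2336·2964) = √6923904 = 2631.3312
r = -1872 / 2631.3312 = -0.7114
t = r·√(n−2)/√(1−r²) = -0.7114·√10 / √(1−0.506090) = -2.249644 / 0.702787 = -3.201

-3.201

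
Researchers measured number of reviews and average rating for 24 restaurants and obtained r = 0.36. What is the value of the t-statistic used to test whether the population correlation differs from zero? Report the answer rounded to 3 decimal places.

t = r·√(n−2) / √(1−r²) with r = 0.36, n = 24
  = 0.36·√22 / √(1 − 0.1296)
  = 0.36·4.690416 / 0.932952
  = 1.688550 / 0.932952 = 1.810

1.810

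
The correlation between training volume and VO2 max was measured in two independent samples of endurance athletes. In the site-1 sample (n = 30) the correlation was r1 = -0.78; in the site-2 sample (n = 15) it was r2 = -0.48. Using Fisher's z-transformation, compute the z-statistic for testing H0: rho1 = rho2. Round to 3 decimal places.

-1.506

Fisher z-transforms: z1 = atanh(-0.78) = -1.045371, z2 = atanh(-0.48) = -0.522984; difference d = -0.522387
Var(d) = 1/27 + 1/12 = 0.0370370 + 0.0833333 = 0.1203703
z = d/√Var(d) = -0.522387 / √0.1203703 = -0.522387 / 0.346944 = -1.506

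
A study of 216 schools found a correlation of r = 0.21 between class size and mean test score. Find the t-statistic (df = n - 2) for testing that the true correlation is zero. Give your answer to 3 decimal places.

t = r·√(n−2) / √(1−r²) with r = 0.21, n = 216
  = 0.21·√214 / √(1 − 0.0441)
  = 0.21·14.628739 / 0.977701
  = 3.072035 / 0.977701 = 3.142

3.142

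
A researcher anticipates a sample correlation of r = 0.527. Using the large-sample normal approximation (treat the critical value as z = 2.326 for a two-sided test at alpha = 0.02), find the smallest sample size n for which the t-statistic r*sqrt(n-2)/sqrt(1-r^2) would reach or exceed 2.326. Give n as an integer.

Need r·√(n−2)/√(1−r²) ≥ 2.326
√(n−2) ≥ 2.326·√(1−0.277729) / 0.527 = 2.326·0.849865 / 0.527 = 3.7510
n−2 ≥ 14.0700  ⇒  n ≥ 16.0700
Smallest integer n = 17

17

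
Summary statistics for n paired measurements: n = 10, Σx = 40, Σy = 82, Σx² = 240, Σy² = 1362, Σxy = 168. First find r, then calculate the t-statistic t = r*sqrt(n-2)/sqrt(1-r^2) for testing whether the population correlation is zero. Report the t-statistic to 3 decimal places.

Numerator: nΣxy − (Σx)(Σy) = 10·168 − (40)(82) = -1600
Denominator: √[(nΣx²−(Σx)²)(nΣy²−(Σy)²)]
  nΣx²−(Σx)² = 10·240 − 1600 = 800;  nΣy²−(Σy)² = 10·1362 − 6724 = 6896
  √(800·6896) = √5516800 = 2348.7869
r = -1600 / 2348.7869 = -0.6812
t = r·√(n−2)/√(1−r²) = -0.6812·√8 / √(1−0.464033) = -1.926725 / 0.732098 = -2.632

-2.632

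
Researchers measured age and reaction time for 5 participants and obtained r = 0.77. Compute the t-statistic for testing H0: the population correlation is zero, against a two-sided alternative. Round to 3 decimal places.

2.090

t = r·√(n−2) / √(1−r²) with r = 0.77, n = 5
  = 0.77·√3 / √(1 − 0.5929)
  = 0.77·1.732051 / 0.638044
  = 1.333679 / 0.638044 = 2.090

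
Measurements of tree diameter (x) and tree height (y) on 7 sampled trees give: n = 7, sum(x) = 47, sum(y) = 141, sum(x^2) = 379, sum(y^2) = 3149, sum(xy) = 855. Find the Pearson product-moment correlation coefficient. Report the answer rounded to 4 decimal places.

Numerator: nΣxy − (Σx)(Σy) = 7·855 − (47)(141) = -642
Denominator: √[(nΣx²−(Σx)²)(nΣy²−(Σy)²)]
  nΣx²−(Σx)² = 7·379 − 2209 = 444;  nΣy²−(Σy)² = 7·3149 − 19881 = 2162
  √(444·2162) = √959928 = 979.7592
r = -642 / 979.7592 = -0.6553

-0.6553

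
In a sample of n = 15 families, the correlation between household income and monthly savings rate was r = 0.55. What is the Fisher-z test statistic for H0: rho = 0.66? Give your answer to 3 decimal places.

Fisher z: atanh(0.55) = 0.618381, atanh(0.66) = 0.792814
z = (z_r − z_0)·√(n−3) = (0.618381 − 0.792814)·√12 = -0.174433 · 3.464102 = -0.604

-0.604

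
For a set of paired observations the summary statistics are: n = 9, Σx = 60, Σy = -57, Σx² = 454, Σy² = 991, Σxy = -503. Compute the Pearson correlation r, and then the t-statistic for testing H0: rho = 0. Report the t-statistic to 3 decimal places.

-2.368

S_xy = nΣxy − ΣxΣy = 9·(-503) − 60·(-57) = -4527 − (-3420) = -1107
S_xx = nΣx² − (Σx)² = 9·454 − 60² = 4086 − 3600 = 486
S_yy = nΣy² − (Σy)² = 9·991 − (-57)² = 8919 − 3249 = 5670
r = S_xy / √(S_xx·S_yy) = -1107 / √(486·5670) = -1107 / √2755620 = -1107 / 1660.0060 = -0.6669
t = r·√(n−2)/√(1−r²) = -0.6669·√7 / √(1−0.444756) = -1.764452 / 0.745147 = -2.368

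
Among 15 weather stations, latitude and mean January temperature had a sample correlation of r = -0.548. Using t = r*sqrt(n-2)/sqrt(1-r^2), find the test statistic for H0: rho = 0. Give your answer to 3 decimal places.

-2.362

1 − r² = 1 − 0.300304 = 0.699696;  √(1−r²) = 0.836478
√(n−2) = √13 = 3.605551
t = r·√(n−2)/√(1−r²) = -0.548 · 3.605551 / 0.836478 = -2.362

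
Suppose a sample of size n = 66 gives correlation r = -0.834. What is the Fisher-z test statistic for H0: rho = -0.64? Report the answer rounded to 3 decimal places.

-3.516

z_r = atanh(-0.834) = -1.201133,  z_0 = atanh(-0.64) = -0.758174
SE = 1/√(n−3) = 1/√63 = 0.125988
z = (z_r − z_0)/SE = (-1.201133 − (-0.758174)) / 0.125988 = -0.442959 / 0.125988 = -3.516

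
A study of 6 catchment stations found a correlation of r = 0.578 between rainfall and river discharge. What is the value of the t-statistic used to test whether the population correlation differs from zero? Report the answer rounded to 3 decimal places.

1.417

1 − r² = 1 − 0.334084 = 0.665916;  √(1−r²) = 0.816037
√(n−2) = √4 = 2.000000
t = r·√(n−2)/√(1−r²) = 0.578 · 2.000000 / 0.816037 = 1.417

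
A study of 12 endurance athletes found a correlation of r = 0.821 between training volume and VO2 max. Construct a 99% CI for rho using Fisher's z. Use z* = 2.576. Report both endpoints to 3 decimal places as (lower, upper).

(0.292, 0.965)

Fisher z: z_r = atanh(r) = ½·ln((1+0.821)/(1−0.821)) = 1.159878
SE(z) = 1/√(n−3) = 1/√9 = 0.333333
99% ⇒ z* = 2.576; margin = 2.576·0.333333 = 0.858666
CI on z-scale: (0.301212, 2.018544)
Back-transform: tanh(0.301212) = 0.292421, tanh(2.018544) = 0.965315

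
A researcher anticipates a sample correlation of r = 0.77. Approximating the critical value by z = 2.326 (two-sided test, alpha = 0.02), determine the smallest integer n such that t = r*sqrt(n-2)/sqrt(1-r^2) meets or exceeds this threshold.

6

r√(n−2)/√(1−r²) ≥ 2.326  ⇔  n−2 ≥ (2.326)²·(1−r²)/r²
(1−r²)/r² = (1−0.5929)/0.5929 = 0.6866
n ≥ 2 + 5.410276·0.6866 = 2 + 3.7147 = 5.7147
⌈5.7147⌉ = 6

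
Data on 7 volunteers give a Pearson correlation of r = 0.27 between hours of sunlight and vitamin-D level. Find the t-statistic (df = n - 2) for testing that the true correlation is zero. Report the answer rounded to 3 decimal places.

0.627

1 − r² = 1 − 0.0729 = 0.9271;  √(1−r²) = 0.962860
√(n−2) = √5 = 2.236068
t = r·√(n−2)/√(1−r²) = 0.27 · 2.236068 / 0.962860 = 0.627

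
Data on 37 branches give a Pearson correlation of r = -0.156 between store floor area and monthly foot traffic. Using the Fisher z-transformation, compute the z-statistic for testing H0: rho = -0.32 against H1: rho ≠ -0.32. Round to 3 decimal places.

Fisher z: atanh(-0.156) = -0.157284, atanh(-0.32) = -0.331647
z = (z_r − z_0)·√(n−3) = (-0.157284 − (-0.331647))·√34 = 0.174363 · 5.830952 = 1.017

1.017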